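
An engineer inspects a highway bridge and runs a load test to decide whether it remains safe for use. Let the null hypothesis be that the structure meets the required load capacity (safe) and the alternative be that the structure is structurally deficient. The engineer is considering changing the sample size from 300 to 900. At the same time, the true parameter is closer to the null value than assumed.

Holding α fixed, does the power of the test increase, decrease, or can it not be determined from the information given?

Cannot be determined from the information given.

The first change alone would make β decrease; the second alone would make β increase. Which effect dominates depends on the magnitudes, which are not given.
Since power = 1 − β, the effect on power is likewise indeterminate.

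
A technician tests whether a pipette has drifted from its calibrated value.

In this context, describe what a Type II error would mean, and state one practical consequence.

A Type II error would mean concluding that the instrument is correctly calibrated (or at least failing to establish that the instrument has drifted out of calibration) when in fact the instrument has drifted out of calibration. Consequence: an out-of-calibration instrument continues producing bad measurements.

With the conventional null hypothesis that the instrument is correctly calibrated:
A Type II error is failing to reject H₀ when H₀ is false.
Here that means leaving the instrument in service when actually the instrument has drifted out of calibration.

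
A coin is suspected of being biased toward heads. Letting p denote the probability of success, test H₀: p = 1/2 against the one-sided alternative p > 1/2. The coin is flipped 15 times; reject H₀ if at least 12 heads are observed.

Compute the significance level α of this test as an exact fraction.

9/512

The Type I error probability is α = P(Y ≥ 12) computed under H₀, where Y ~ Binomial(15, 1/2).
That's C(15,12) + C(15,13) + C(15,14) + C(15,15) over 2^15, i.e. (455 + 105 + 15 + 1)/32768 = 576/32768 = 9/512.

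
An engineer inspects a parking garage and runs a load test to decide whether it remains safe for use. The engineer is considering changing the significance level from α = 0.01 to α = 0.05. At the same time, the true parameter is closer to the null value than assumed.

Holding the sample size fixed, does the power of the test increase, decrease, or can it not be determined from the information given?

Cannot be determined from the information given.

The first change alone would make β decrease; the second alone would make β increase. Which effect dominates depends on the magnitudes, which are not given.
Since power = 1 − β, the effect on power is likewise indeterminate.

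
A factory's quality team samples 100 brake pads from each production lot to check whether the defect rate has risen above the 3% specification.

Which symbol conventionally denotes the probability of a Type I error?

P(Type I error) = P(reject H₀ | H₀ true) = α, the significance level.

α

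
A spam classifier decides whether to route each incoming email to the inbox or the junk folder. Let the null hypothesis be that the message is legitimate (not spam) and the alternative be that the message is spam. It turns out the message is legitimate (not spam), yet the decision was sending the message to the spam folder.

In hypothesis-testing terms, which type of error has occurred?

Type I error

'Sending the message to the spam folder' corresponds to rejecting H₀.
H₀ was rejected but H₀ is true — a Type I error (false positive).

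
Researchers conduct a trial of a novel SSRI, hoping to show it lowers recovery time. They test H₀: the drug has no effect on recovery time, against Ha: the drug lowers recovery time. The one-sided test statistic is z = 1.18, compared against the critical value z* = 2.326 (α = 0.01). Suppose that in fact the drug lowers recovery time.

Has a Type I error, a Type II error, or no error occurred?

Type II error

Since z = 1.18 ≤ z* = 2.326, H₀ is not rejected.
H₀ is false (actually the drug lowers recovery time).
Failing to reject a false H₀ is a Type II error.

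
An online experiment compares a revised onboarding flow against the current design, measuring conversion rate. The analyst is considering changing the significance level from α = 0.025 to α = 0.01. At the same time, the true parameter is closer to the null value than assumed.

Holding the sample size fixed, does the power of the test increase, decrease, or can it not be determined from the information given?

It decreases.

Lowering α raises the bar for rejection; under Ha, the test now fails to reject on outcomes it previously would have rejected. When the true parameter is near the null value, the test has a harder time distinguishing Ha from H₀. Both changes push β in the same direction.
Since power = 1 − β and β increases, power decreases.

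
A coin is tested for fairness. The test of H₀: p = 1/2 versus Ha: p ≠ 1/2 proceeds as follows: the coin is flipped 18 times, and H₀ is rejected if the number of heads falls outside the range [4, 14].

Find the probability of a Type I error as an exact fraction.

247/32768

Under H₀, Y ~ Binomial(18, 1/2); α is the probability of landing in either tail, P(Y ≤ 3) + P(Y ≥ 15).
The two tails are symmetric, so α = 2·(1 + 18 + 153 + 816)/2^18 = 1976/262144 = 247/32768.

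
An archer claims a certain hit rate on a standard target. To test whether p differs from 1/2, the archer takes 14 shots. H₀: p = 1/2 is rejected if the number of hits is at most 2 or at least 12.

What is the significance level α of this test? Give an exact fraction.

53/4096

α = P(S ≤ 2 or S ≥ 12 | p = 1/2), S ~ Binomial(14, 1/2).
Each tail has probability (1 + 14 + 91)/16384; doubling gives α = 212/16384 = 53/4096.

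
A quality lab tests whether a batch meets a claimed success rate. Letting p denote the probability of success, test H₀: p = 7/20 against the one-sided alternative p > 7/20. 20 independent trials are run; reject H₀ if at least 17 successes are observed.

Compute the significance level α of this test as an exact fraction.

α = P(reject H₀ | H₀ true) = P(X ≥ 17 | p = 7/20), with X ~ Binomial(20, 7/20).
Summing C(20,j)(7/20)^j(13/20)^{20−j} for j = 17,…,20 gives 637973598365478054631/104857600000000000000000000.

637973598365478054631/104857600000000000000000000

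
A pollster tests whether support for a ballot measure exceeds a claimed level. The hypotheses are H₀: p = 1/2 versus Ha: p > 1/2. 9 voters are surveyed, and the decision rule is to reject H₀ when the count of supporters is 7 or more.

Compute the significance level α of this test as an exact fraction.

23/256

The Type I error probability is α = P(X ≥ 7) computed under H₀, where X ~ Binomial(9, 1/2).
P(X ≥ 7) = [C(9,7) + C(9,8) + C(9,9)] / 2^9 = (36 + 9 + 1) / 512 = 46/512 = 23/256.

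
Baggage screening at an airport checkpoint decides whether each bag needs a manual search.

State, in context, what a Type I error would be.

With the conventional null hypothesis that the bag contains no prohibited items:
A Type I error is rejecting H₀ when H₀ is true.
Here that means flagging the bag for a manual search when actually the bag contains no prohibited items.

A Type I error would mean concluding that the bag contains a prohibited item when in fact the bag contains no prohibited items.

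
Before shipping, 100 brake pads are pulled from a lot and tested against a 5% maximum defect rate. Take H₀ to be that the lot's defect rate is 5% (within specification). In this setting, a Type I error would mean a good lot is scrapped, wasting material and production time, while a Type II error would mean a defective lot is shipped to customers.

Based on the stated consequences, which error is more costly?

Type II error

The Type II consequence (a defective lot is shipped to customers) is more severe than the Type I consequence (a good lot is scrapped, wasting material and production time).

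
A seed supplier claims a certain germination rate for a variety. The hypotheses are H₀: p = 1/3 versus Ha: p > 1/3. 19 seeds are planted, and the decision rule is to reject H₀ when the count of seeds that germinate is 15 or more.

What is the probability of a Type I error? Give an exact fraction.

α = P(reject H₀ | H₀ true) = P(K ≥ 15 | p = 1/3), with K ~ Binomial(19, 1/3).
Summing C(19,j)(1/3)^j(2/3)^{19−j} for j = 15,…,19 gives 23497/387420489.

23497/387420489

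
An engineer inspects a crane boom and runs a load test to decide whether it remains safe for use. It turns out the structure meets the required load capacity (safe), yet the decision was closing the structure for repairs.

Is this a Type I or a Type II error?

The null hypothesis here is that the structure meets the required load capacity (safe).
'Closing the structure for repairs' corresponds to rejecting H₀.
H₀ was rejected but H₀ is true — a Type I error (false positive).

Type I error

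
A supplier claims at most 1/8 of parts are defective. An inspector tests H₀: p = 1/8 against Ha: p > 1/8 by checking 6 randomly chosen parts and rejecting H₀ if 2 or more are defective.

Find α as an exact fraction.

α = P(reject H₀ | H₀ true) = P(X ≥ 2 | p = 1/8), X ~ Binomial(6, 1/8).
Via the complement, α = 1 − Σ_{j=0}^{1} C(6,j)(1/8)^j(7/8)^{6-j} = 43653/262144.

43653/262144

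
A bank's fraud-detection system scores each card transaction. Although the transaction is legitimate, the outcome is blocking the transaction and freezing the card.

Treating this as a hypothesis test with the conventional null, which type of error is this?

The null hypothesis here is that the transaction is legitimate.
'Blocking the transaction and freezing the card' corresponds to rejecting H₀.
H₀ was rejected but H₀ is true — a Type I error (false positive).

Type I error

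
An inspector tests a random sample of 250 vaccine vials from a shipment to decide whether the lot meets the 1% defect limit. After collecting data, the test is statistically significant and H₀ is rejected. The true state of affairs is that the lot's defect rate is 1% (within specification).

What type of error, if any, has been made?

Type I error

The conventional null hypothesis here is that the lot's defect rate is 1% (within specification).
H₀ was rejected, but H₀ is actually true.
Rejecting a true null hypothesis is a Type I error (false positive).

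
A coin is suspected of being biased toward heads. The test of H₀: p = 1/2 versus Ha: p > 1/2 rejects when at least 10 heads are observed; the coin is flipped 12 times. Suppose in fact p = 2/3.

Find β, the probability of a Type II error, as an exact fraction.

435185/531441

β = P(fail to reject H₀ | Ha true) = P(K ≤ 9 | p = 2/3), K ~ Binomial(12, 2/3).
Equivalently, β = 1 − P(K ≥ 10) = 435185/531441.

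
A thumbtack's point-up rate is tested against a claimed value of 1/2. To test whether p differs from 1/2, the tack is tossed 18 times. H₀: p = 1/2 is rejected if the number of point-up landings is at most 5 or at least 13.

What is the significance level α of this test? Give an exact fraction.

1577/16384

Under H₀, K ~ Binomial(18, 1/2); α is the probability of landing in either tail, P(K ≤ 5) + P(K ≥ 13).
The two tails are symmetric, so α = 2·(1 + 18 + 153 + 816 + 3060 + 8568)/2^18 = 25232/262144 = 1577/16384.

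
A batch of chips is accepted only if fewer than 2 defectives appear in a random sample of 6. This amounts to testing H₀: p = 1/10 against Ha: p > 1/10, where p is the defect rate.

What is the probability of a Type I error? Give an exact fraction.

22853/200000

α = P(reject H₀ | H₀ true) = P(Y ≥ 2 | p = 1/10), Y ~ Binomial(6, 1/10).
α = 1 − P(Y ≤ 1) = 1 − 177147/200000 = 22853/200000.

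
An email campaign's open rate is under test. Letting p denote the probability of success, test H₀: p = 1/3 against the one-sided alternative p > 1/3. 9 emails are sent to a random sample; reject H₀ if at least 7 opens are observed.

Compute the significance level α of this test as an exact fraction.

The Type I error probability is α = P(Y ≥ 7) computed under H₀, where Y ~ Binomial(9, 1/3).
Summing C(9,j)(1/3)^j(2/3)^{9−j} for j = 7,…,9 gives 163/19683.

163/19683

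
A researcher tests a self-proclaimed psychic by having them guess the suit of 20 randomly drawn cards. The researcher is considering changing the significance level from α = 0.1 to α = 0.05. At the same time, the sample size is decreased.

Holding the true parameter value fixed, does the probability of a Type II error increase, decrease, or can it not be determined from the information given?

Tightening α shrinks the rejection region. When Ha holds, fewer sample outcomes clear the stricter threshold, so more fall in the acceptance region. A smaller sample increases the standard error, so the sampling distributions under H₀ and Ha overlap more. Both changes push β in the same direction.

It increases.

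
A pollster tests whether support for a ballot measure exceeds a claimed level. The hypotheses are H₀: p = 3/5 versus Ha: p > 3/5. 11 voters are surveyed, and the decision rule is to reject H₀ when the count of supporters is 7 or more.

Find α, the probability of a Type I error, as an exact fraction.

5202873/9765625

Under H₀, Y ~ Binomial(11, 3/5), and α = P(Y ≥ 7).
P(Y ≥ 7) = Σ_{j=7}^{11} C(11,j)·(3/5)^j·(2/5)^{11-j} = 5202873/9765625.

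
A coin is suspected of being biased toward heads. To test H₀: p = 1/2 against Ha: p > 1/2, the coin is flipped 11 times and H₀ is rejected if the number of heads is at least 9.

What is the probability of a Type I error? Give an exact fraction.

67/2048

Under H₀, S ~ Binomial(11, 1/2), and α = P(S ≥ 9).
Summing the upper tail: (55 + 11 + 1) / 2^11 = 67/2048.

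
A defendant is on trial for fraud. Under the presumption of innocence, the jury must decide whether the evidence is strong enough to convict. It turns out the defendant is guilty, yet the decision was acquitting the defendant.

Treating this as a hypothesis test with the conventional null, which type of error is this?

Type II error

The null hypothesis here is that the defendant is innocent.
'Acquitting the defendant' corresponds to failing to reject H₀.
H₀ was not rejected but H₀ is false — a Type II error (false negative).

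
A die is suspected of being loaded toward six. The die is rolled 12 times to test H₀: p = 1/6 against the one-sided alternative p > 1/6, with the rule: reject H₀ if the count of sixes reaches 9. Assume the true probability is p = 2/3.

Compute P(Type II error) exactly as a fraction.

Under the alternative p = 2/3, K ~ Binomial(12, 2/3); β is the probability the test does not reject, P(K < 9).
Equivalently, β = 1 − P(K ≥ 9) = 107515/177147.

107515/177147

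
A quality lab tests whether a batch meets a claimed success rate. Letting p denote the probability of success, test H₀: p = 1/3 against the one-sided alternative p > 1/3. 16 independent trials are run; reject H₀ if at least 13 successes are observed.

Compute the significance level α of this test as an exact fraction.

4993/43046721

Under H₀, Y ~ Binomial(16, 1/3), and α = P(Y ≥ 13).
Adding the binomial terms for j = 13 through 16 with p = 1/3 yields 4993/43046721.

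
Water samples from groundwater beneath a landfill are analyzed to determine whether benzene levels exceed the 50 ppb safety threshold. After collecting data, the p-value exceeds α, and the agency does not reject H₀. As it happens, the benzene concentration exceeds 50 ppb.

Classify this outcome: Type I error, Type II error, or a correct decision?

Type II error

The conventional null hypothesis here is that the benzene concentration is at or below 50 ppb (safe).
H₀ was not rejected, but H₀ is actually false.
Failing to reject a false null hypothesis is a Type II error (false negative).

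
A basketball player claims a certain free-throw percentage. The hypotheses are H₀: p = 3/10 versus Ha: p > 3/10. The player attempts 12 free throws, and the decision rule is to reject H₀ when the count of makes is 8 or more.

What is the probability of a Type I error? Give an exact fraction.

948937113/100000000000

The Type I error probability is α = P(Y ≥ 8) computed under H₀, where Y ~ Binomial(12, 3/10).
P(Y ≥ 8) = Σ_{j=8}^{12} C(12,j)·(3/10)^j·(7/10)^{12-j} = 948937113/100000000000.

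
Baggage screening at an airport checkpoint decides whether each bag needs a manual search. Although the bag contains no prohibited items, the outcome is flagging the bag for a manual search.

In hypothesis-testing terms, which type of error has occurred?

The null hypothesis here is that the bag contains no prohibited items.
'Flagging the bag for a manual search' corresponds to rejecting H₀.
H₀ was rejected but H₀ is true — a Type I error (false positive).

Type I error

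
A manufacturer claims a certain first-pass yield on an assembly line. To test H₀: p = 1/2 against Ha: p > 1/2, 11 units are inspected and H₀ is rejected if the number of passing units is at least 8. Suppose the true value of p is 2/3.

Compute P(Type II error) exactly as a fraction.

β = P(fail to reject H₀ | Ha true) = P(X ≤ 7 | p = 2/3), X ~ Binomial(11, 2/3).
Adding the binomial probabilities P(X=0)+…+P(X=7) at p = 2/3 gives 31145/59049.

31145/59049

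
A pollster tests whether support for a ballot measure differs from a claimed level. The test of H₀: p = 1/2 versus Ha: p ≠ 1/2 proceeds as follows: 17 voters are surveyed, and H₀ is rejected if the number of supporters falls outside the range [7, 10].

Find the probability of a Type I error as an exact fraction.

Under H₀, K ~ Binomial(17, 1/2); α is the probability of landing in either tail, P(K ≤ 6) + P(K ≥ 11).
The two tails are symmetric, so α = 2·(1 + 17 + 136 + 680 + 2380 + 6188 + 12376)/2^17 = 43556/131072 = 10889/32768.

10889/32768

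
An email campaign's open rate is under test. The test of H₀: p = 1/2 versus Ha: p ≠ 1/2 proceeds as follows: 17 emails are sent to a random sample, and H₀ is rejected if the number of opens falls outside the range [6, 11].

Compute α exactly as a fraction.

The significance level is the null-hypothesis probability of the rejection region {≤5} ∪ {≥12}.
Each tail has probability (1 + 17 + 136 + 680 + 2380 + 6188)/131072; doubling gives α = 18804/131072 = 4701/32768.

4701/32768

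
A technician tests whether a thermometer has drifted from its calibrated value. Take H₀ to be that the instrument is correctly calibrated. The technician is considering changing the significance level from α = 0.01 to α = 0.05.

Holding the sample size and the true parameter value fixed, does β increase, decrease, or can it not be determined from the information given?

It decreases.

A larger α widens the rejection region, so when the alternative is true more outcomes lead to rejection — failing to reject becomes less likely.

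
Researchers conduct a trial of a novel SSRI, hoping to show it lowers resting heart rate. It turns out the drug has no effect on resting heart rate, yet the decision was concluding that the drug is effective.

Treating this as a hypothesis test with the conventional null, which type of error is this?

Type I error

The null hypothesis here is that the drug has no effect on resting heart rate.
'Concluding that the drug is effective' corresponds to rejecting H₀.
H₀ was rejected but H₀ is true — a Type I error (false positive).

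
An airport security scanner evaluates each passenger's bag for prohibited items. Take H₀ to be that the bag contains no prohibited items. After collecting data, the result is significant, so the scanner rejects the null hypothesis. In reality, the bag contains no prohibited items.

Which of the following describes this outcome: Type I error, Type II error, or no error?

Type I error

H₀ was rejected, but H₀ is actually true.
Rejecting a true null hypothesis is a Type I error (false positive).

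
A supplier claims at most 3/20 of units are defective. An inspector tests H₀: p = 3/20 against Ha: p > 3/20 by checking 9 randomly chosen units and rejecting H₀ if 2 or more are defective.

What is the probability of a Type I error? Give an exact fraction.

The significance level is the probability, assuming p = 3/20, of seeing 2 or more defectives in 9 draws.
Computing the lower-tail complement: 1 − 76733331851/128000000000 = 51266668149/128000000000.

51266668149/128000000000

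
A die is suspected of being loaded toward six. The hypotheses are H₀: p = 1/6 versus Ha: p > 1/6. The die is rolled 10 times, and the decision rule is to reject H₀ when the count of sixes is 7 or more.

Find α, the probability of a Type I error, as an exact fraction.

337/1259712

α = P(reject H₀ | H₀ true) = P(S ≥ 7 | p = 1/6), with S ~ Binomial(10, 1/6).
Summing C(10,j)(1/6)^j(5/6)^{10−j} for j = 7,…,10 gives 337/1259712.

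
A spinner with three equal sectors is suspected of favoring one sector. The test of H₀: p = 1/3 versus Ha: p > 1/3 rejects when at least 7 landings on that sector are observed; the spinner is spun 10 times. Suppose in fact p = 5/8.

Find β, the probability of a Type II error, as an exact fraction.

A Type II error is failing to reject when Ha holds: with p = 5/8, β = P(X ≤ 6).
Adding the binomial probabilities P(X=0)+…+P(X=6) at p = 5/8 gives 148513581/268435456.

148513581/268435456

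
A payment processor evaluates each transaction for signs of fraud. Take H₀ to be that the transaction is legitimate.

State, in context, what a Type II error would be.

A Type II error would mean concluding that the transaction is legitimate (or at least failing to establish that the transaction is fraudulent) when in fact the transaction is fraudulent.

A Type II error is failing to reject H₀ when H₀ is false.
Here that means approving the transaction when actually the transaction is fraudulent.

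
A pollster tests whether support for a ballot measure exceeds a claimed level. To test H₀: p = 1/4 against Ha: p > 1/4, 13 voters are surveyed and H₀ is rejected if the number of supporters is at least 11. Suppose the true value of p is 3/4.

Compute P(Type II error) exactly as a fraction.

Under the alternative p = 3/4, Y ~ Binomial(13, 3/4); β is the probability the test does not reject, P(Y < 11).
Adding the binomial probabilities P(Y=0)+…+P(Y=10) at p = 3/4 gives 22394171/33554432.

22394171/33554432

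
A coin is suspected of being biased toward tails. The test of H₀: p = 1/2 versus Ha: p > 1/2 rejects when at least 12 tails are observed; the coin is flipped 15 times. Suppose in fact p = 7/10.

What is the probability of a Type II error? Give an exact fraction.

87891509014119/125000000000000

β = P(fail to reject H₀ | Ha true) = P(S ≤ 11 | p = 7/10), S ~ Binomial(15, 7/10).
Equivalently, β = 1 − P(S ≥ 12) = 87891509014119/125000000000000.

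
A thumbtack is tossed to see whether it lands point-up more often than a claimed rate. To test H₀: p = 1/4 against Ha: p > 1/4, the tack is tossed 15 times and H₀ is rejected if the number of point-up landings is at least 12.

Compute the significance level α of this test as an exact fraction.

3319/268435456

The Type I error probability is α = P(S ≥ 12) computed under H₀, where S ~ Binomial(15, 1/4).
Summing C(15,j)(1/4)^j(3/4)^{15−j} for j = 12,…,15 gives 3319/268435456.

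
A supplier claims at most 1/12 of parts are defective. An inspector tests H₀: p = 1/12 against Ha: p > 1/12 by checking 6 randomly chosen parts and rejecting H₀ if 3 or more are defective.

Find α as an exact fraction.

α = P(reject H₀ | H₀ true) = P(Y ≥ 3 | p = 1/12), Y ~ Binomial(6, 1/12).
Computing the lower-tail complement: 1 − 1478741/1492992 = 14251/1492992.

14251/1492992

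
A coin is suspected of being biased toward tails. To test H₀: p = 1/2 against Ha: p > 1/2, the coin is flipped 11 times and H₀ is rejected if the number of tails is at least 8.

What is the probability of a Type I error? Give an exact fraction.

Under H₀, S ~ Binomial(11, 1/2), and α = P(S ≥ 8).
Summing the upper tail: (165 + 55 + 11 + 1) / 2^11 = 232/2048 = 29/256.

29/256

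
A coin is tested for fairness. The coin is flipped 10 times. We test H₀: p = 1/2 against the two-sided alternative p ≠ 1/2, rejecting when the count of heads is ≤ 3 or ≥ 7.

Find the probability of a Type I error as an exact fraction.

11/32

The significance level is the null-hypothesis probability of the rejection region {≤3} ∪ {≥7}.
The two tails are symmetric, so α = 2·(1 + 10 + 45 + 120)/2^10 = 352/1024 = 11/32.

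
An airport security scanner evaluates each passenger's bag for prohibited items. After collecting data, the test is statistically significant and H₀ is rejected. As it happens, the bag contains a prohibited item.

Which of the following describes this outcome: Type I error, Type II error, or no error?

The conventional null hypothesis here is that the bag contains no prohibited items.
The test rejected a false H₀ — the decision matches the true state.

No error — this is a correct decision.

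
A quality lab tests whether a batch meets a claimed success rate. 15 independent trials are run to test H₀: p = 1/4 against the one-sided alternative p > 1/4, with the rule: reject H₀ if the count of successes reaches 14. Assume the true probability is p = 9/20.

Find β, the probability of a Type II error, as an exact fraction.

Under the alternative p = 9/20, S ~ Binomial(15, 9/20); β is the probability the test does not reject, P(S < 14).
Summing C(15,j)·(9/20)^j·(11/20)^{15-j} for j = 0..13 gives 16382009719056418393/16384000000000000000.

16382009719056418393/16384000000000000000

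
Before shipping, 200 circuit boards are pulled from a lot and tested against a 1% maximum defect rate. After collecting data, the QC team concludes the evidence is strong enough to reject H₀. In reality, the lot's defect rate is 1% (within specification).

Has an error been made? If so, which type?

Type I error

The conventional null hypothesis here is that the lot's defect rate is 1% (within specification).
H₀ was rejected, but H₀ is actually true.
Rejecting a true null hypothesis is a Type I error (false positive).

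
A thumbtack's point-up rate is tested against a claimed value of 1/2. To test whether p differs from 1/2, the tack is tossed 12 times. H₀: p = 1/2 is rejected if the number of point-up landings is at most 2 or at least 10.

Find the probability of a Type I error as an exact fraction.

79/2048

α = P(Y ≤ 2 or Y ≥ 10 | p = 1/2), Y ~ Binomial(12, 1/2).
The two tails are symmetric, so α = 2·(1 + 12 + 66)/2^12 = 158/4096 = 79/2048.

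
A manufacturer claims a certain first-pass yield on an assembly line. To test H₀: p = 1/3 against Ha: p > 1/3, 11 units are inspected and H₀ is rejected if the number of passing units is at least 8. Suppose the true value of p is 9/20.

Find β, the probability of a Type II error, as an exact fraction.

β = P(fail to reject H₀ | Ha true) = P(S ≤ 7 | p = 9/20), S ~ Binomial(11, 9/20).
Equivalently, β = 1 − P(S ≥ 8) = 4807868226029/5120000000000.

4807868226029/5120000000000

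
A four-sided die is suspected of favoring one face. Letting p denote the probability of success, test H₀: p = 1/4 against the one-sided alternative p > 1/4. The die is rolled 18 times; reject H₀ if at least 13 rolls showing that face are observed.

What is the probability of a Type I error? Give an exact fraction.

588337/17179869184

α = P(reject H₀ | H₀ true) = P(K ≥ 13 | p = 1/4), with K ~ Binomial(18, 1/4).
Adding the binomial terms for j = 13 through 18 with p = 1/4 yields 588337/17179869184.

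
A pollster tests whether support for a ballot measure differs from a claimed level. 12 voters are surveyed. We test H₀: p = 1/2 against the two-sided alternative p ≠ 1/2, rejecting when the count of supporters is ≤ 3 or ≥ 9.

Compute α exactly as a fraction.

299/2048

Under H₀, X ~ Binomial(12, 1/2); α is the probability of landing in either tail, P(X ≤ 3) + P(X ≥ 9).
By symmetry, α = 2·P(X ≤ 3) = 2·(1 + 12 + 66 + 220)/4096 = 598/4096 = 299/2048.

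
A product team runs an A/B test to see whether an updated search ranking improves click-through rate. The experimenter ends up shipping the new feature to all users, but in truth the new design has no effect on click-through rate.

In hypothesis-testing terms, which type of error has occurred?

The null hypothesis here is that the new design has no effect on click-through rate.
'Shipping the new feature to all users' corresponds to rejecting H₀.
H₀ was rejected but H₀ is true — a Type I error (false positive).

Type I error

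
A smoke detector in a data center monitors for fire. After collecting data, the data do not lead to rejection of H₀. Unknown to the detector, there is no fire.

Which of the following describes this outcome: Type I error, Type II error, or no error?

No error — this is a correct decision.

The conventional null hypothesis here is that there is no fire.
The test retained a true H₀ — the decision matches the true state.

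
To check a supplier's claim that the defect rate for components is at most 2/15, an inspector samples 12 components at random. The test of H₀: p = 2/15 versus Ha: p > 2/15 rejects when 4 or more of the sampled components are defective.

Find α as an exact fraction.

α = P(reject H₀ | H₀ true) = P(X ≥ 4 | p = 2/15), X ~ Binomial(12, 2/15).
Via the complement, α = 1 − Σ_{j=0}^{3} C(12,j)(2/15)^j(13/15)^{12-j} = 558522837776/8649755859375.

558522837776/8649755859375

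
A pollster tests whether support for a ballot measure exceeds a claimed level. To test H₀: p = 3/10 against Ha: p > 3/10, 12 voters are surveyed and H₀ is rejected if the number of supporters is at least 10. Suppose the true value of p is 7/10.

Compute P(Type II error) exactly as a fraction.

Under the alternative p = 7/10, X ~ Binomial(12, 7/10); β is the probability the test does not reject, P(X < 10).
Summing C(12,j)·(7/10)^j·(3/10)^{12-j} for j = 0..9 gives 149436930429/200000000000.

149436930429/200000000000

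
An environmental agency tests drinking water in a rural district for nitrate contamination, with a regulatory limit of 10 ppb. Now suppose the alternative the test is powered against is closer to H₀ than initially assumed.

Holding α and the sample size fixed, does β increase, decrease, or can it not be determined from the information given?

A smaller true effect puts the Ha sampling distribution closer to H₀, so more of it falls in the non-rejection region.

It increases.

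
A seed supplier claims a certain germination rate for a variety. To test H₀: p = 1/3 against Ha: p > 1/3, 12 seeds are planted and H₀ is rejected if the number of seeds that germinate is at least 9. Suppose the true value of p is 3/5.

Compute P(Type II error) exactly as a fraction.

Under the alternative p = 3/5, X ~ Binomial(12, 3/5); β is the probability the test does not reject, P(X < 9).
Equivalently, β = 1 − P(X ≥ 9) = 37825328/48828125.

37825328/48828125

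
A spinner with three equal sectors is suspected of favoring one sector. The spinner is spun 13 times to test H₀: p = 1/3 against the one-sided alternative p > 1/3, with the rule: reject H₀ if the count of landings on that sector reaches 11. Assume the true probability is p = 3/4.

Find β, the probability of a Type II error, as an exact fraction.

A Type II error is failing to reject when Ha holds: with p = 3/4, β = P(X ≤ 10).
Summing C(13,j)·(3/4)^j·(1/4)^{13-j} for j = 0..10 gives 22394171/33554432.

22394171/33554432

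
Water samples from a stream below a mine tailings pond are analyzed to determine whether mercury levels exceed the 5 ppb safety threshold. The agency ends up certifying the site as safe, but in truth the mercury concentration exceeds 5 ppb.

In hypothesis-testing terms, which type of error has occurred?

The null hypothesis here is that the mercury concentration is at or below 5 ppb (safe).
'Certifying the site as safe' corresponds to failing to reject H₀.
H₀ was not rejected but H₀ is false — a Type II error (false negative).

Type II error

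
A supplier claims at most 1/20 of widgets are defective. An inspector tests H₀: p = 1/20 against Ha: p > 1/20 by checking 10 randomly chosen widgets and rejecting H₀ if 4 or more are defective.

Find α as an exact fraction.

2632954721/2560000000000

Under H₀, X ~ Binomial(10, 1/20); the Type I error rate is P(X ≥ 4).
Computing the lower-tail complement: 1 − 2557367045279/2560000000000 = 2632954721/2560000000000.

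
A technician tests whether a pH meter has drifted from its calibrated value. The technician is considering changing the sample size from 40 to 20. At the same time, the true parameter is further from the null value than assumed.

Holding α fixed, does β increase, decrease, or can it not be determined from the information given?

The first change alone would make β increase; the second alone would make β decrease. Which effect dominates depends on the magnitudes, which are not given.

Cannot be determined from the information given.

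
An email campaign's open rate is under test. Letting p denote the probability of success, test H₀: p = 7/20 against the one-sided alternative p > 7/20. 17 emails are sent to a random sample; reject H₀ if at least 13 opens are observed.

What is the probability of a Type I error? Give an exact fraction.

192899528156639731/327680000000000000000

α = P(reject H₀ | H₀ true) = P(S ≥ 13 | p = 7/20), with S ~ Binomial(17, 7/20).
Adding the binomial terms for j = 13 through 17 with p = 7/20 yields 192899528156639731/327680000000000000000.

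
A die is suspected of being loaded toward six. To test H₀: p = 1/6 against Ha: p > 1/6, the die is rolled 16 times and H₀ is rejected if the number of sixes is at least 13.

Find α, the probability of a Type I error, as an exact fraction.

73081/2821109907456

Under H₀, S ~ Binomial(16, 1/6), and α = P(S ≥ 13).
Adding the binomial terms for j = 13 through 16 with p = 1/6 yields 73081/2821109907456.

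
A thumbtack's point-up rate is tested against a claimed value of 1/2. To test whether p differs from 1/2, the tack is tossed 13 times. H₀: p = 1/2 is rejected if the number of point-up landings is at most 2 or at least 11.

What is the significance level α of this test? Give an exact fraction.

The significance level is the null-hypothesis probability of the rejection region {≤2} ∪ {≥11}.
By symmetry, α = 2·P(S ≤ 2) = 2·(1 + 13 + 78)/8192 = 184/8192 = 23/1024.

23/1024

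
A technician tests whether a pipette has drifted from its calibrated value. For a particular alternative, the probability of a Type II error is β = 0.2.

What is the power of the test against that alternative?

0.8

Power = 1 − β = 1 − 0.2 = 0.8.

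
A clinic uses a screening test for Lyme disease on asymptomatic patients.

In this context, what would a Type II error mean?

With the conventional null hypothesis that the patient does not have Lyme disease:
A Type II error is failing to reject H₀ when H₀ is false.
Here that means clearing the patient as negative when actually the patient has Lyme disease.

A Type II error would mean concluding that the patient does not have Lyme disease (or at least failing to establish that the patient has Lyme disease) when in fact the patient has Lyme disease.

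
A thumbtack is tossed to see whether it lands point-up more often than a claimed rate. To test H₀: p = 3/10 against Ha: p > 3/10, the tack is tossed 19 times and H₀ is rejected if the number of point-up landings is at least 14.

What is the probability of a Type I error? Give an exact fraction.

Under H₀, Y ~ Binomial(19, 3/10), and α = P(Y ≥ 14).
Summing C(19,j)(3/10)^j(7/10)^{19−j} for j = 14,…,19 gives 135465146856693/1250000000000000000.

135465146856693/1250000000000000000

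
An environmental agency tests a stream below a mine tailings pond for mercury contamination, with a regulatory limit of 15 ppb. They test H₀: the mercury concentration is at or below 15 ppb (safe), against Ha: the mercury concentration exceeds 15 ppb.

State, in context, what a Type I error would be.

A Type I error is rejecting H₀ when H₀ is true.
Here that means declaring the site contaminated and ordering remediation when actually the mercury concentration is at or below 15 ppb (safe).

A Type I error would mean concluding that the mercury concentration exceeds 15 ppb when in fact the mercury concentration is at or below 15 ppb (safe).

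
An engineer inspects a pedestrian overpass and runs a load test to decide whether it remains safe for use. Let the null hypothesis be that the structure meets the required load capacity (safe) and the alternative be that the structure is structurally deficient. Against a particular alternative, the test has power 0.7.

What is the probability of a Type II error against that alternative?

0.3

Power = 1 − β, so β = 1 − 0.7 = 0.3.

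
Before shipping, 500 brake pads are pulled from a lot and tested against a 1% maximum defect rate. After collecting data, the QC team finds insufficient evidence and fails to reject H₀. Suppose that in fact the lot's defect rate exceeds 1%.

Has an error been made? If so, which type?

Type II error

The conventional null hypothesis here is that the lot's defect rate is 1% (within specification).
H₀ was not rejected, but H₀ is actually false.
Failing to reject a false null hypothesis is a Type II error (false negative).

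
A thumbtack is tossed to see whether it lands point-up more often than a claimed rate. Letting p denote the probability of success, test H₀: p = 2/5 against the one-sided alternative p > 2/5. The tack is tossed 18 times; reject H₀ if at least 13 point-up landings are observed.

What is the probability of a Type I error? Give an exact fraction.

21936406528/3814697265625

The Type I error probability is α = P(S ≥ 13) computed under H₀, where S ~ Binomial(18, 2/5).
Summing C(18,j)(2/5)^j(3/5)^{18−j} for j = 13,…,18 gives 21936406528/3814697265625.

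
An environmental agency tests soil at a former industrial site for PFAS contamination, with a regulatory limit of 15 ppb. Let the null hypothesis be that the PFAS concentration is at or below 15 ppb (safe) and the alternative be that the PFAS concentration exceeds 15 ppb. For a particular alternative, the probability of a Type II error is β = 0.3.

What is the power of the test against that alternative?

Power = 1 − β = 1 − 0.3 = 0.7.

0.7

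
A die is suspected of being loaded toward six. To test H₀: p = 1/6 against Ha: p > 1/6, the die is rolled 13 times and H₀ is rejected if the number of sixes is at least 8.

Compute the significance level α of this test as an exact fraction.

13909/40310784

The Type I error probability is α = P(K ≥ 8) computed under H₀, where K ~ Binomial(13, 1/6).
P(K ≥ 8) = Σ_{j=8}^{13} C(13,j)·(1/6)^j·(5/6)^{13-j} = 13909/40310784.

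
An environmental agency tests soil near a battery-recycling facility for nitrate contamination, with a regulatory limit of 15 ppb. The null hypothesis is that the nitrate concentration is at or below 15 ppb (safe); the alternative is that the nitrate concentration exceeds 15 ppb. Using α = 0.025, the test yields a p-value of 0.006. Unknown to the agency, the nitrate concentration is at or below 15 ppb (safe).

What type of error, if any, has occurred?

Type I error

Since p = 0.006 < α = 0.025, H₀ is rejected.
H₀ is true (actually the nitrate concentration is at or below 15 ppb (safe)).
Rejecting a true H₀ is a Type I error.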